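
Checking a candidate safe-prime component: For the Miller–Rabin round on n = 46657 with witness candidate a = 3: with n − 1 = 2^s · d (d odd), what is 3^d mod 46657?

19683

n − 1 = 46656 = 2^6 · 729, so s = 6 and d = 729.
Repeated squaring mod 46657: 3^1 ≡ 3, 3^2 ≡ 9, 3^4 ≡ 81, 3^8 ≡ 6561, 3^16 ≡ 28967, 3^32 ≡ 7601, 3^64 ≡ 13835, 3^128 ≡ 20211, 3^256 ≡ 2486, 3^512 ≡ 21472.
729 = 512 + 128 + 64 + 16 + 8 + 1, so 3^729 ≡ 21472·20211·13835·28967·6561·3 ≡ 19683 (mod 46657).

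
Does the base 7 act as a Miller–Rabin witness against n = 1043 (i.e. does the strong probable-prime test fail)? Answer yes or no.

yes

n − 1 = 1042 = 2^1 · 521, so s = 1 and d = 521.
By repeated squaring, 7^521 ≡ 343 (mod 1043).
x_0 = 7^521 mod 1043 = 343.
x_0 ∉ {1, 1042} and s = 1, so 7 is a Miller–Rabin witness and 1043 is composite.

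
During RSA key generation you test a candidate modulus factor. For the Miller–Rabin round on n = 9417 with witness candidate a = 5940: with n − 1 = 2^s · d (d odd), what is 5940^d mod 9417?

n − 1 = 9416 = 2^3 · 1177, so s = 3 and d = 1177.
5940^1177 mod 9417 = 5940.

5940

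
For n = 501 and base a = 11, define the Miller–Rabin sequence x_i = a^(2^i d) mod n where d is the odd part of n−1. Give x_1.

n − 1 = 500 = 2^2 · 125, so s = 2 and d = 125.
x_0 = 11^125 mod 501 = 293.
x_1 = 293^2 mod 501 = 178.

178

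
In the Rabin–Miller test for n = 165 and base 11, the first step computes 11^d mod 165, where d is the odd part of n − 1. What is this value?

11

n − 1 = 164 = 2^2 · 41, so s = 2 and d = 41.
11^41 mod 165 = 11.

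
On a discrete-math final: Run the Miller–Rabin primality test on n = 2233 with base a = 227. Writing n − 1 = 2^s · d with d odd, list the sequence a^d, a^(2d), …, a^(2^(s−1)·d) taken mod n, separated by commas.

1966, 2066, 1093

n − 1 = 2232 = 2^3 · 279, so s = 3 and d = 279.
x_0 = 227^279 mod 2233 = 1966.
x_1 = 1966^2 mod 2233 = 2066.
x_2 = 2066^2 mod 2233 = 1093.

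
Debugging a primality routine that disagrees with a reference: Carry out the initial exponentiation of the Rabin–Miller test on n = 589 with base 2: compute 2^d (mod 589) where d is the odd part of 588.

n − 1 = 588 = 2^2 · 147, so s = 2 and d = 147.
2^147 mod 589 = 407.

407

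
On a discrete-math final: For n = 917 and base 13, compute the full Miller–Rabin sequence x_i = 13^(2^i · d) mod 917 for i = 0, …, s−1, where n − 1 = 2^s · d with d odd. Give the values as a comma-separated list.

811, 232

n − 1 = 916 = 2^2 · 229, so s = 2 and d = 229.
x_0 = 13^229 mod 917 = 811.
x_1 = 811^2 mod 917 = 232.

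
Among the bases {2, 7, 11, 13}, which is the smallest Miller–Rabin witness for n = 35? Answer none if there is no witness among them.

2

n − 1 = 34 = 2^1 · 17, so s = 1 and d = 17.
Base 2: x_0 = 2^17 mod 35 = 32. x_0 ∉ {1, 34} and s = 1, so 2 is a Miller–Rabin witness and 35 is composite.
Base 7: x_0 = 7^17 mod 35 = 7. x_0 ∉ {1, 34} and s = 1, so 7 is a Miller–Rabin witness and 35 is composite.
Base 11: x_0 = 11^17 mod 35 = 16. x_0 ∉ {1, 34} and s = 1, so 11 is a Miller–Rabin witness and 35 is composite.
Base 13: x_0 = 13^17 mod 35 = 13. x_0 ∉ {1, 34} and s = 1, so 13 is a Miller–Rabin witness and 35 is composite.
The smallest witness among the given bases is 2.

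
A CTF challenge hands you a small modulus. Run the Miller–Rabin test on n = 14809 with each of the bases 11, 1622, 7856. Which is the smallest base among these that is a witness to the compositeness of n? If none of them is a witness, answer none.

11

n − 1 = 14808 = 2^3 · 1851, so s = 3 and d = 1851.
Base 11: x_0 = 11^1851 mod 14809 = 2981. x_0 is neither 1 nor 14808, so continue squaring. x_1 = 2981^2 mod 14809 = 961. x_2 = 961^2 mod 14809 = 5363. Reached i = s−1 = 2 without hitting −1: 11 is a Miller–Rabin witness and 14809 is composite.
Base 1622: x_0 = 1622^1851 mod 14809 = 3567. x_0 is neither 1 nor 14808, so continue squaring. x_1 = 3567^2 mod 14809 = 2558. x_2 = 2558^2 mod 14809 = 12595. Reached i = s−1 = 2 without hitting −1: 1622 is a Miller–Rabin witness and 14809 is composite.
Base 7856: x_0 = 7856^1851 mod 14809 = 14803. x_0 is neither 1 nor 14808, so continue squaring. x_1 = 14803^2 mod 14809 = 36. x_2 = 36^2 mod 14809 = 1296. Reached i = s−1 = 2 without hitting −1: 7856 is a Miller–Rabin witness and 14809 is composite.
The smallest witness among the given bases is 11.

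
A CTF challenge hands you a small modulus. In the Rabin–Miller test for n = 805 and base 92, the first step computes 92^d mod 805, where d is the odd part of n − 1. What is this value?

n − 1 = 804 = 2^2 · 201, so s = 2 and d = 201.
Repeated squaring mod 805: 92^1 ≡ 92, 92^2 ≡ 414, 92^4 ≡ 736, 92^8 ≡ 736, 92^16 ≡ 736, 92^32 ≡ 736, 92^64 ≡ 736, 92^128 ≡ 736.
201 = 128 + 64 + 8 + 1, so 92^201 ≡ 736·736·736·92 ≡ 92 (mod 805).

92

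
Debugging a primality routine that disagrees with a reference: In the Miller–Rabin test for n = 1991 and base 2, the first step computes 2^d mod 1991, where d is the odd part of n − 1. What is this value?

n − 1 = 1990 = 2^1 · 995, so s = 1 and d = 995.
2^995 mod 1991 = 692.

692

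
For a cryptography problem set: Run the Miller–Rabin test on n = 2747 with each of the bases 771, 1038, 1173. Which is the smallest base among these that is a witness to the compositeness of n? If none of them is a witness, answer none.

771

n − 1 = 2746 = 2^1 · 1373, so s = 1 and d = 1373.
Base 771: x_0 = 771^1373 mod 2747 = 1291. x_0 ∉ {1, 2746} and s = 1, so 771 is a Miller–Rabin witness and 2747 is composite.
Base 1038: x_0 = 1038^1373 mod 2747 = 585. x_0 ∉ {1, 2746} and s = 1, so 1038 is a Miller–Rabin witness and 2747 is composite.
Base 1173: x_0 = 1173^1373 mod 2747 = 2095. x_0 ∉ {1, 2746} and s = 1, so 1173 is a Miller–Rabin witness and 2747 is composite.
The smallest witness among the given bases is 771.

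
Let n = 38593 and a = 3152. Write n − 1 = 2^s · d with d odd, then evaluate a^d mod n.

28112

n − 1 = 38592 = 2^6 · 603, so s = 6 and d = 603.
3152^603 mod 38593 = 28112.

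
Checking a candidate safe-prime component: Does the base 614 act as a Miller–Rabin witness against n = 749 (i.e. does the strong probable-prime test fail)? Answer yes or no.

yes

n − 1 = 748 = 2^2 · 187, so s = 2 and d = 187.
By repeated squaring, 614^187 ≡ 453 (mod 749).
x_0 = 614^187 mod 749 = 453.
x_0 is neither 1 nor 748, so continue squaring.
x_1 = 453^2 mod 749 = 732.
Reached i = s−1 = 1 without hitting −1: 614 is a Miller–Rabin witness and 749 is composite.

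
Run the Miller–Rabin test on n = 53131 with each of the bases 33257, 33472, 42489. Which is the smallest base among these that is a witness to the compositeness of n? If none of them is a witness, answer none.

n − 1 = 53130 = 2^1 · 26565, so s = 1 and d = 26565.
Base 33257: x_0 = 33257^26565 mod 53131 = 1. x_0 = 1, so 33257 is not a witness.
Base 33472: x_0 = 33472^26565 mod 53131 = 12128. x_0 ∉ {1, 53130} and s = 1, so 33472 is a Miller–Rabin witness and 53131 is composite.
Base 42489: x_0 = 42489^26565 mod 53131 = 39395. x_0 ∉ {1, 53130} and s = 1, so 42489 is a Miller–Rabin witness and 53131 is composite.
The smallest witness among the given bases is 33472.

33472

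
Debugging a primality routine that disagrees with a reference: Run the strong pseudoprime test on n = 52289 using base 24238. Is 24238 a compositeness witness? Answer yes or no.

no

n − 1 = 52288 = 2^6 · 817, so s = 6 and d = 817.
x_0 = 24238^817 mod 52289 = 4538.
x_0 is neither 1 nor 52288, so continue squaring.
x_1 = 4538^2 mod 52289 = 43867.
x_2 = 43867^2 mod 52289 = 26200.
x_3 = 26200^2 mod 52289 = 42297.
x_4 = 42297^2 mod 52289 = 20363.
x_5 = 20363^2 mod 52289 = 52288.
x_5 ≡ −1, so 24238 is not a witness.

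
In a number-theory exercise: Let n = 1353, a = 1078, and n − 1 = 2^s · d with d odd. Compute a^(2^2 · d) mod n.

n − 1 = 1352 = 2^3 · 169, so s = 3 and d = 169.
x_0 = 1078^169 mod 1353 = 913.
x_1 = 913^2 mod 1353 = 121.
x_2 = 121^2 mod 1353 = 1111.

1111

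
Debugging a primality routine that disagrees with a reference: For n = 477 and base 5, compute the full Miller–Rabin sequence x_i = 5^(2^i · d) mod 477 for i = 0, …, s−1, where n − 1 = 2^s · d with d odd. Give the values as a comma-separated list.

n − 1 = 476 = 2^2 · 119, so s = 2 and d = 119.
x_0 = 5^119 mod 477 = 416.
x_1 = 416^2 mod 477 = 382.

416, 382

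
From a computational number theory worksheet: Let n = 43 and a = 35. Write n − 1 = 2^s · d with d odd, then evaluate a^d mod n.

n − 1 = 42 = 2^1 · 21, so s = 1 and d = 21.
Repeated squaring mod 43: 35^1 ≡ 35, 35^2 ≡ 21, 35^4 ≡ 11, 35^8 ≡ 35, 35^16 ≡ 21.
21 = 16 + 4 + 1, so 35^21 ≡ 21·11·35 ≡ 1 (mod 43).

1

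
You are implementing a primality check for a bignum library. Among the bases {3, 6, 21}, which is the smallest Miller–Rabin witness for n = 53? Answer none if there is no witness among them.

none

n − 1 = 52 = 2^2 · 13, so s = 2 and d = 13.
Base 3: x_0 = 3^13 mod 53 = 30. x_0 is neither 1 nor 52, so continue squaring. x_1 = 30^2 mod 53 = 52. x_1 ≡ −1, so 3 is not a witness.
Base 6: x_0 = 6^13 mod 53 = 52. x_0 = 52 ≡ −1, so 6 is not a witness.
Base 21: x_0 = 21^13 mod 53 = 23. x_0 is neither 1 nor 52, so continue squaring. x_1 = 23^2 mod 53 = 52. x_1 ≡ −1, so 21 is not a witness.
No listed base is a witness for 53.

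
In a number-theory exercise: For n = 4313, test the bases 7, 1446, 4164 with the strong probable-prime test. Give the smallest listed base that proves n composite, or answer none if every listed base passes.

n − 1 = 4312 = 2^3 · 539, so s = 3 and d = 539.
Base 7: x_0 = 7^539 mod 4313 = 3963. x_0 is neither 1 nor 4312, so continue squaring. x_1 = 3963^2 mod 4313 = 1736. x_2 = 1736^2 mod 4313 = 3222. Reached i = s−1 = 2 without hitting −1: 7 is a Miller–Rabin witness and 4313 is composite.
Base 1446: x_0 = 1446^539 mod 4313 = 1302. x_0 is neither 1 nor 4312, so continue squaring. x_1 = 1302^2 mod 4313 = 195. x_2 = 195^2 mod 4313 = 3521. Reached i = s−1 = 2 without hitting −1: 1446 is a Miller–Rabin witness and 4313 is composite.
Base 4164: x_0 = 4164^539 mod 4313 = 1723. x_0 is neither 1 nor 4312, so continue squaring. x_1 = 1723^2 mod 4313 = 1385. x_2 = 1385^2 mod 4313 = 3253. Reached i = s−1 = 2 without hitting −1: 4164 is a Miller–Rabin witness and 4313 is composite.
The smallest witness among the given bases is 7.

7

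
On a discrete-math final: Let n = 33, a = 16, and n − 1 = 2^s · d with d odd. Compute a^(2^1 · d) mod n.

n − 1 = 32 = 2^5 · 1, so s = 5 and d = 1.
x_0 = 16^1 mod 33 = 16.
x_1 = 16^2 mod 33 = 25.

25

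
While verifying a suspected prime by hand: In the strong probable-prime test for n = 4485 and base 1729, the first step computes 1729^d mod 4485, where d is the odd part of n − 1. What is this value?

n − 1 = 4484 = 2^2 · 1121, so s = 2 and d = 1121.
Repeated squaring mod 4485: 1729^1 ≡ 1729, 1729^2 ≡ 2431, 1729^4 ≡ 3016, 1729^8 ≡ 676, 1729^16 ≡ 3991, 1729^32 ≡ 1846, 1729^64 ≡ 3601, 1729^128 ≡ 1066, 1729^256 ≡ 1651, 1729^512 ≡ 3406, 1729^1024 ≡ 2626.
1121 = 1024 + 64 + 32 + 1, so 1729^1121 ≡ 2626·3601·1846·1729 ≡ 949 (mod 4485).

949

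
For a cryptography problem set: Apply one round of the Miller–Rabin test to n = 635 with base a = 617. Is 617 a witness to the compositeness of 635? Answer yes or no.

n − 1 = 634 = 2^1 · 317, so s = 1 and d = 317.
x_0 = 617^317 mod 635 = 57.
x_0 ∉ {1, 634} and s = 1, so 617 is a Miller–Rabin witness and 635 is composite.

yes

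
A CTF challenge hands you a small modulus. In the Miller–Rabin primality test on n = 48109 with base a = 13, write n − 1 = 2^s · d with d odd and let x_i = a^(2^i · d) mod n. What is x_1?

1

n − 1 = 48108 = 2^2 · 12027, so s = 2 and d = 12027.
x_0 = 13^12027 mod 48109 = 1.
x_1 = 1^2 mod 48109 = 1.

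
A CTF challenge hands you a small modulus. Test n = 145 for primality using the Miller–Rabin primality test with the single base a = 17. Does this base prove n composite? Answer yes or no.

no

n − 1 = 144 = 2^4 · 9, so s = 4 and d = 9.
By repeated squaring, 17^9 ≡ 17 (mod 145).
x_0 = 17^9 mod 145 = 17.
x_0 is neither 1 nor 144, so continue squaring.
x_1 = 17^2 mod 145 = 144.
x_1 ≡ −1, so 17 is not a witness.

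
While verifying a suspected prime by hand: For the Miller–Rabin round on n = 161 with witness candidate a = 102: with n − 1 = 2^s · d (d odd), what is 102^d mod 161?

65

n − 1 = 160 = 2^5 · 5, so s = 5 and d = 5.
102^5 mod 161 = 65.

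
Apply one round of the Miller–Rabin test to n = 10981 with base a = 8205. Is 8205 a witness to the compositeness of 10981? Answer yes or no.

n − 1 = 10980 = 2^2 · 2745, so s = 2 and d = 2745.
x_0 = 8205^2745 mod 10981 = 5038.
x_0 is neither 1 nor 10980, so continue squaring.
x_1 = 5038^2 mod 10981 = 4353.
Reached i = s−1 = 1 without hitting −1: 8205 is a Miller–Rabin witness and 10981 is composite.

yes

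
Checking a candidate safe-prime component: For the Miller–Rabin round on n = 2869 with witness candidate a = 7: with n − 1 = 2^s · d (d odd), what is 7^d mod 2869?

n − 1 = 2868 = 2^2 · 717, so s = 2 and d = 717.
Repeated squaring mod 2869: 7^1 ≡ 7, 7^2 ≡ 49, 7^4 ≡ 2401, 7^8 ≡ 980, 7^16 ≡ 2154, 7^32 ≡ 543, 7^64 ≡ 2211, 7^128 ≡ 2614, 7^256 ≡ 1907, 7^512 ≡ 1626.
717 = 512 + 128 + 64 + 8 + 4 + 1, so 7^717 ≡ 1626·2614·2211·980·2401·7 ≡ 1179 (mod 2869).

1179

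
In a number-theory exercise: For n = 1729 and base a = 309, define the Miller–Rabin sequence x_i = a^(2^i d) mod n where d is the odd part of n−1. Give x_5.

n − 1 = 1728 = 2^6 · 27, so s = 6 and d = 27.
x_0 = 309^27 mod 1729 = 1065.
x_1 = 1065^2 mod 1729 = 1.
x_2 = 1^2 mod 1729 = 1.
x_3 = 1^2 mod 1729 = 1.
x_4 = 1^2 mod 1729 = 1.
x_5 = 1^2 mod 1729 = 1.

1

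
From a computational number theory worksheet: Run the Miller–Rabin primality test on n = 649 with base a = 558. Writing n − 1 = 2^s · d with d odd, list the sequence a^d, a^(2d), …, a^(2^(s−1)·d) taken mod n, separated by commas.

206, 251, 48

n − 1 = 648 = 2^3 · 81, so s = 3 and d = 81.
x_0 = 558^81 mod 649 = 206.
x_1 = 206^2 mod 649 = 251.
x_2 = 251^2 mod 649 = 48.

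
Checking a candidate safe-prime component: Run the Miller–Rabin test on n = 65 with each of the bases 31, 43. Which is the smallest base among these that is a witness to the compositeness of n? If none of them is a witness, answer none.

n − 1 = 64 = 2^6 · 1, so s = 6 and d = 1.
Base 31: x_0 = 31^1 mod 65 = 31. x_0 is neither 1 nor 64, so continue squaring. x_1 = 31^2 mod 65 = 51. x_2 = 51^2 mod 65 = 1. x_2 = 1 but x_1 ≠ ±1, a nontrivial square root of 1 — 31 is a witness and 65 is composite.
Base 43: x_0 = 43^1 mod 65 = 43. x_0 is neither 1 nor 64, so continue squaring. x_1 = 43^2 mod 65 = 29. x_2 = 29^2 mod 65 = 61. x_3 = 61^2 mod 65 = 16. x_4 = 16^2 mod 65 = 61. x_5 = 61^2 mod 65 = 16. Reached i = s−1 = 5 without hitting −1: 43 is a Miller–Rabin witness and 65 is composite.
The smallest witness among the given bases is 31.

31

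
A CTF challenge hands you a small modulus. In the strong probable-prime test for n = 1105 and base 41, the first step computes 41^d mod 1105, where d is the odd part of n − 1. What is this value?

96

n − 1 = 1104 = 2^4 · 69, so s = 4 and d = 69.
41^69 mod 1105 = 96.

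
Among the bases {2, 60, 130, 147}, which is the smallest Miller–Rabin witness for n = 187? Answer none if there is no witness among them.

2

n − 1 = 186 = 2^1 · 93, so s = 1 and d = 93.
Base 2: x_0 = 2^93 mod 187 = 151. x_0 ∉ {1, 186} and s = 1, so 2 is a Miller–Rabin witness and 187 is composite.
Base 60: x_0 = 60^93 mod 187 = 59. x_0 ∉ {1, 186} and s = 1, so 60 is a Miller–Rabin witness and 187 is composite.
Base 130: x_0 = 130^93 mod 187 = 58. x_0 ∉ {1, 186} and s = 1, so 130 is a Miller–Rabin witness and 187 is composite.
Base 147: x_0 = 147^93 mod 187 = 75. x_0 ∉ {1, 186} and s = 1, so 147 is a Miller–Rabin witness and 187 is composite.
The smallest witness among the given bases is 2.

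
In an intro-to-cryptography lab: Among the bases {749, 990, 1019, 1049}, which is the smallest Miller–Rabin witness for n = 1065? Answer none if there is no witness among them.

990

n − 1 = 1064 = 2^3 · 133, so s = 3 and d = 133.
Base 749: x_0 = 749^133 mod 1065 = 1064. x_0 = 1064 ≡ −1, so 749 is not a witness.
Base 990: x_0 = 990^133 mod 1065 = 330. x_0 is neither 1 nor 1064, so continue squaring. x_1 = 330^2 mod 1065 = 270. x_2 = 270^2 mod 1065 = 480. Reached i = s−1 = 2 without hitting −1: 990 is a Miller–Rabin witness and 1065 is composite.
Base 1019: x_0 = 1019^133 mod 1065 = 644. x_0 is neither 1 nor 1064, so continue squaring. x_1 = 644^2 mod 1065 = 451. x_2 = 451^2 mod 1065 = 1051. Reached i = s−1 = 2 without hitting −1: 1019 is a Miller–Rabin witness and 1065 is composite.
Base 1049: x_0 = 1049^133 mod 1065 = 14. x_0 is neither 1 nor 1064, so continue squaring. x_1 = 14^2 mod 1065 = 196. x_2 = 196^2 mod 1065 = 76. Reached i = s−1 = 2 without hitting −1: 1049 is a Miller–Rabin witness and 1065 is composite.
The smallest witness among the given bases is 990.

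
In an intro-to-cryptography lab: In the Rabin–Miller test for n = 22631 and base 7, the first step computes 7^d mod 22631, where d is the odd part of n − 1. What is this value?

n − 1 = 22630 = 2^1 · 11315, so s = 1 and d = 11315.
By repeated squaring, 7^11315 ≡ 7532 (mod 22631).

7532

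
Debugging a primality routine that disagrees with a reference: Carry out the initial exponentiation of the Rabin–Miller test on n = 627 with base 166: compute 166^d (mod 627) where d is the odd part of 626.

364

n − 1 = 626 = 2^1 · 313, so s = 1 and d = 313.
166^313 mod 627 = 364.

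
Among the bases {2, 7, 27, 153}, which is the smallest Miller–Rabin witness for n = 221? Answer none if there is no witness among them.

2

n − 1 = 220 = 2^2 · 55, so s = 2 and d = 55.
Base 2: x_0 = 2^55 mod 221 = 128. x_0 is neither 1 nor 220, so continue squaring. x_1 = 128^2 mod 221 = 30. Reached i = s−1 = 1 without hitting −1: 2 is a Miller–Rabin witness and 221 is composite.
Base 7: x_0 = 7^55 mod 221 = 97. x_0 is neither 1 nor 220, so continue squaring. x_1 = 97^2 mod 221 = 127. Reached i = s−1 = 1 without hitting −1: 7 is a Miller–Rabin witness and 221 is composite.
Base 27: x_0 = 27^55 mod 221 = 209. x_0 is neither 1 nor 220, so continue squaring. x_1 = 209^2 mod 221 = 144. Reached i = s−1 = 1 without hitting −1: 27 is a Miller–Rabin witness and 221 is composite.
Base 153: x_0 = 153^55 mod 221 = 153. x_0 is neither 1 nor 220, so continue squaring. x_1 = 153^2 mod 221 = 204. Reached i = s−1 = 1 without hitting −1: 153 is a Miller–Rabin witness and 221 is composite.
The smallest witness among the given bases is 2.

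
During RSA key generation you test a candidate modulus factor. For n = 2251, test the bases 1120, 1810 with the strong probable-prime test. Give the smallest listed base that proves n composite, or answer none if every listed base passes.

n − 1 = 2250 = 2^1 · 1125, so s = 1 and d = 1125.
Base 1120: x_0 = 1120^1125 mod 2251 = 1. x_0 = 1, so 1120 is not a witness.
Base 1810: x_0 = 1810^1125 mod 2251 = 2250. x_0 = 2250 ≡ −1, so 1810 is not a witness.
No listed base is a witness for 2251.

none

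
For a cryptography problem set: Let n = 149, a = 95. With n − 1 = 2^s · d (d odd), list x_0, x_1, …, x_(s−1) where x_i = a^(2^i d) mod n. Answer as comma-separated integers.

1, 1

n − 1 = 148 = 2^2 · 37, so s = 2 and d = 37.
x_0 = 95^37 mod 149 = 1.
x_1 = 1^2 mod 149 = 1.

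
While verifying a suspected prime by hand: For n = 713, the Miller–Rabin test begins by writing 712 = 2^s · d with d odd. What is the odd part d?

Halving: 712 → 356 → 178 → 89; 89 is odd.
So 712 = 2^3 · 89.

89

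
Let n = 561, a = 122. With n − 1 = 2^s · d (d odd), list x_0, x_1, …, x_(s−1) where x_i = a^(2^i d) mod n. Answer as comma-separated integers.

452, 100, 463, 67

n − 1 = 560 = 2^4 · 35, so s = 4 and d = 35.
x_0 = 122^35 mod 561 = 452.
x_1 = 452^2 mod 561 = 100.
x_2 = 100^2 mod 561 = 463.
x_3 = 463^2 mod 561 = 67.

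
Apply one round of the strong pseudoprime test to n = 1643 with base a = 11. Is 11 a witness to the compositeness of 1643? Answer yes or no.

yes

n − 1 = 1642 = 2^1 · 821, so s = 1 and d = 821.
x_0 = 11^821 mod 1643 = 303.
x_0 ∉ {1, 1642} and s = 1, so 11 is a Miller–Rabin witness and 1643 is composite.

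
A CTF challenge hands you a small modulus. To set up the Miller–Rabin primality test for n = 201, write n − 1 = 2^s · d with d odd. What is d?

Halving: 200 → 100 → 50 → 25; 25 is odd.
So 200 = 2^3 · 25.

25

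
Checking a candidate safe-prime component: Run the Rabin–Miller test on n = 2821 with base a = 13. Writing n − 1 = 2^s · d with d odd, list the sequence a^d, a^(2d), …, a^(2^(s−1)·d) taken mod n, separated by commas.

n − 1 = 2820 = 2^2 · 705, so s = 2 and d = 705.
x_0 = 13^705 mod 2821 = 650.
x_1 = 650^2 mod 2821 = 2171.

650, 2171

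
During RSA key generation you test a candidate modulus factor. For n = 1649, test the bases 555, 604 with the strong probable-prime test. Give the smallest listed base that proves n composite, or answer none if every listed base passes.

604

n − 1 = 1648 = 2^4 · 103, so s = 4 and d = 103.
Base 555: x_0 = 555^103 mod 1649 = 309. x_0 is neither 1 nor 1648, so continue squaring. x_1 = 309^2 mod 1649 = 1488. x_2 = 1488^2 mod 1649 = 1186. x_3 = 1186^2 mod 1649 = 1648. x_3 ≡ −1, so 555 is not a witness.
Base 604: x_0 = 604^103 mod 1649 = 172. x_0 is neither 1 nor 1648, so continue squaring. x_1 = 172^2 mod 1649 = 1551. x_2 = 1551^2 mod 1649 = 1359. x_3 = 1359^2 mod 1649 = 1. x_3 = 1 but x_2 ≠ ±1, a nontrivial square root of 1 — 604 is a witness and 1649 is composite.
The smallest witness among the given bases is 604.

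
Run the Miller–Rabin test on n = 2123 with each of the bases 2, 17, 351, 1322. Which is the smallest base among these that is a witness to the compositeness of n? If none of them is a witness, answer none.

n − 1 = 2122 = 2^1 · 1061, so s = 1 and d = 1061.
Base 2: x_0 = 2^1061 mod 2123 = 1190. x_0 ∉ {1, 2122} and s = 1, so 2 is a Miller–Rabin witness and 2123 is composite.
Base 17: x_0 = 17^1061 mod 2123 = 237. x_0 ∉ {1, 2122} and s = 1, so 17 is a Miller–Rabin witness and 2123 is composite.
Base 351: x_0 = 351^1061 mod 2123 = 978. x_0 ∉ {1, 2122} and s = 1, so 351 is a Miller–Rabin witness and 2123 is composite.
Base 1322: x_0 = 1322^1061 mod 2123 = 2004. x_0 ∉ {1, 2122} and s = 1, so 1322 is a Miller–Rabin witness and 2123 is composite.
The smallest witness among the given bases is 2.

2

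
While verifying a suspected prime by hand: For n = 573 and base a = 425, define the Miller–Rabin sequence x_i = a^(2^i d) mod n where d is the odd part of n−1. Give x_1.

n − 1 = 572 = 2^2 · 143, so s = 2 and d = 143.
x_0 = 425^143 mod 573 = 59.
x_1 = 59^2 mod 573 = 43.

43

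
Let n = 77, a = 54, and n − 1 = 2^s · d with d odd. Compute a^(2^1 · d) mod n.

67

n − 1 = 76 = 2^2 · 19, so s = 2 and d = 19.
x_0 = 54^19 mod 77 = 54.
x_1 = 54^2 mod 77 = 67.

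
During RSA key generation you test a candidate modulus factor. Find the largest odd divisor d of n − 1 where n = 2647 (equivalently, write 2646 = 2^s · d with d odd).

Halving: 2646 → 1323; 1323 is odd.
So 2646 = 2^1 · 1323.

1323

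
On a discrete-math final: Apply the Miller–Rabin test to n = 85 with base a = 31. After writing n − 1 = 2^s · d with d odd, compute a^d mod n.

n − 1 = 84 = 2^2 · 21, so s = 2 and d = 21.
31^21 mod 85 = 46.

46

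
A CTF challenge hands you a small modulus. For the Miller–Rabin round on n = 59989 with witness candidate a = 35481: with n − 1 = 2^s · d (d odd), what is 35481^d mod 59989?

n − 1 = 59988 = 2^2 · 14997, so s = 2 and d = 14997.
35481^14997 mod 59989 = 46971.

46971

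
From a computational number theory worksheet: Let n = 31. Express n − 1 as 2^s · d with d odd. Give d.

15

Halving: 30 → 15; 15 is odd.
So 30 = 2^1 · 15.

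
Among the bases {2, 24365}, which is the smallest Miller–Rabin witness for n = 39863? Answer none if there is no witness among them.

n − 1 = 39862 = 2^1 · 19931, so s = 1 and d = 19931.
Base 2: x_0 = 2^19931 mod 39863 = 1. x_0 = 1, so 2 is not a witness.
Base 24365: x_0 = 24365^19931 mod 39863 = 1. x_0 = 1, so 24365 is not a witness.
No listed base is a witness for 39863.

none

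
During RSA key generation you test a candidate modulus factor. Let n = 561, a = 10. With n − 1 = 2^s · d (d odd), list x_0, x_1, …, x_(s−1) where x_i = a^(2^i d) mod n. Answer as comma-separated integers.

439, 298, 166, 67

n − 1 = 560 = 2^4 · 35, so s = 4 and d = 35.
x_0 = 10^35 mod 561 = 439.
x_1 = 439^2 mod 561 = 298.
x_2 = 298^2 mod 561 = 166.
x_3 = 166^2 mod 561 = 67.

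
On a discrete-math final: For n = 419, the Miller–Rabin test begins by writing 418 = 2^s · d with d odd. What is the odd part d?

Halving: 418 → 209; 209 is odd.
So 418 = 2^1 · 209.

209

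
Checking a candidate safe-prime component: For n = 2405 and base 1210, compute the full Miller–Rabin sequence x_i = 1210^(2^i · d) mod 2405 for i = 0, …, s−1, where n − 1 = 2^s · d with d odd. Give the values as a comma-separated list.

n − 1 = 2404 = 2^2 · 601, so s = 2 and d = 601.
x_0 = 1210^601 mod 2405 = 1210.
x_1 = 1210^2 mod 2405 = 1860.

1210, 1860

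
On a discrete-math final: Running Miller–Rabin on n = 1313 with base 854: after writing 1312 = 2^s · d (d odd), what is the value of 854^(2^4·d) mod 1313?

n − 1 = 1312 = 2^5 · 41, so s = 5 and d = 41.
x_0 = 854^41 mod 1313 = 1238.
x_1 = 1238^2 mod 1313 = 373.
x_2 = 373^2 mod 1313 = 1264.
x_3 = 1264^2 mod 1313 = 1088.
x_4 = 1088^2 mod 1313 = 731.

731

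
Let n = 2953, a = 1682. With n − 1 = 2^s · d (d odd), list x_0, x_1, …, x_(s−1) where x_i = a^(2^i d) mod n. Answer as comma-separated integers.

n − 1 = 2952 = 2^3 · 369, so s = 3 and d = 369.
x_0 = 1682^369 mod 2953 = 1226.
x_1 = 1226^2 mod 2953 = 2952.
x_2 = 2952^2 mod 2953 = 1.

1226, 2952, 1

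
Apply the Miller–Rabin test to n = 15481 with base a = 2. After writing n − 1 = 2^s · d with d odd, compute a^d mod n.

5771

n − 1 = 15480 = 2^3 · 1935, so s = 3 and d = 1935.
2^1935 mod 15481 = 5771.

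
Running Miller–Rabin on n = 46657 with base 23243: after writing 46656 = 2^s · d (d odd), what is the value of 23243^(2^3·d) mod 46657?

n − 1 = 46656 = 2^6 · 729, so s = 6 and d = 729.
Repeated squaring mod 46657: 23243^1 ≡ 23243, 23243^2 ≡ 42303, 23243^4 ≡ 14574, 23243^8 ≡ 18812, 23243^16 ≡ 44656, 23243^32 ≡ 38156, 23243^64 ≡ 41965, 23243^128 ≡ 39417, 23243^256 ≡ 21789, 23243^512 ≡ 25546.
729 = 512 + 128 + 64 + 16 + 8 + 1, so 23243^729 ≡ 25546·39417·41965·44656·18812·23243 ≡ 31303 (mod 46657).
x_0 = 31303.
x_1 = 31303^2 mod 46657 = 34152.
x_2 = 34152^2 mod 46657 = 27418.
x_3 = 27418^2 mod 46657 = 9140.

9140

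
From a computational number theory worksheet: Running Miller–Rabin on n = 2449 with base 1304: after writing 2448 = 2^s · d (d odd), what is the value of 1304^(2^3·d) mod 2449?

n − 1 = 2448 = 2^4 · 153, so s = 4 and d = 153.
x_0 = 1304^153 mod 2449 = 8.
x_1 = 8^2 mod 2449 = 64.
x_2 = 64^2 mod 2449 = 1647.
x_3 = 1647^2 mod 2449 = 1566.

1566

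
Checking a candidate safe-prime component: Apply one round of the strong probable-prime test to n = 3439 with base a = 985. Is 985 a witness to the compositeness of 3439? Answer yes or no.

n − 1 = 3438 = 2^1 · 1719, so s = 1 and d = 1719.
By repeated squaring, 985^1719 ≡ 1 (mod 3439).
x_0 = 985^1719 mod 3439 = 1.
x_0 = 1, so 985 is not a witness.

no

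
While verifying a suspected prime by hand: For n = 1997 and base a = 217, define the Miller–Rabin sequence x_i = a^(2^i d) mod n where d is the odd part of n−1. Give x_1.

n − 1 = 1996 = 2^2 · 499, so s = 2 and d = 499.
x_0 = 217^499 mod 1997 = 412.
x_1 = 412^2 mod 1997 = 1996.

1996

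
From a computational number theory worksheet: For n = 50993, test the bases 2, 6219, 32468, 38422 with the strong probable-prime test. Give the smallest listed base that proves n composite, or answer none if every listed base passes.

none

n − 1 = 50992 = 2^4 · 3187, so s = 4 and d = 3187.
Base 2: x_0 = 2^3187 mod 50993 = 27175. x_0 is neither 1 nor 50992, so continue squaring. x_1 = 27175^2 mod 50993 = 50992. x_1 ≡ −1, so 2 is not a witness.
Base 6219: x_0 = 6219^3187 mod 50993 = 50992. x_0 = 50992 ≡ −1, so 6219 is not a witness.
Base 32468: x_0 = 32468^3187 mod 50993 = 27175. x_0 is neither 1 nor 50992, so continue squaring. x_1 = 27175^2 mod 50993 = 50992. x_1 ≡ −1, so 32468 is not a witness.
Base 38422: x_0 = 38422^3187 mod 50993 = 15946. x_0 is neither 1 nor 50992, so continue squaring. x_1 = 15946^2 mod 50993 = 23818. x_2 = 23818^2 mod 50993 = 50992. x_2 ≡ −1, so 38422 is not a witness.
No listed base is a witness for 50993.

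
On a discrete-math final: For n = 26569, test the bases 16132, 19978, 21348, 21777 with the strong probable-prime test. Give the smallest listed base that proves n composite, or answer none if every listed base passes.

16132

n − 1 = 26568 = 2^3 · 3321, so s = 3 and d = 3321.
Base 16132: x_0 = 16132^3321 mod 26569 = 11737. x_0 is neither 1 nor 26568, so continue squaring. x_1 = 11737^2 mod 26569 = 23473. x_2 = 23473^2 mod 26569 = 20376. Reached i = s−1 = 2 without hitting −1: 16132 is a Miller–Rabin witness and 26569 is composite.
Base 19978: x_0 = 19978^3321 mod 26569 = 2118. x_0 is neither 1 nor 26568, so continue squaring. x_1 = 2118^2 mod 26569 = 22332. x_2 = 22332^2 mod 26569 = 18094. Reached i = s−1 = 2 without hitting −1: 19978 is a Miller–Rabin witness and 26569 is composite.
Base 21348: x_0 = 21348^3321 mod 26569 = 22495. x_0 is neither 1 nor 26568, so continue squaring. x_1 = 22495^2 mod 26569 = 18420. x_2 = 18420^2 mod 26569 = 10270. Reached i = s−1 = 2 without hitting −1: 21348 is a Miller–Rabin witness and 26569 is composite.
Base 21777: x_0 = 21777^3321 mod 26569 = 7008. x_0 is neither 1 nor 26568, so continue squaring. x_1 = 7008^2 mod 26569 = 12552. x_2 = 12552^2 mod 26569 = 25103. Reached i = s−1 = 2 without hitting −1: 21777 is a Miller–Rabin witness and 26569 is composite.
The smallest witness among the given bases is 16132.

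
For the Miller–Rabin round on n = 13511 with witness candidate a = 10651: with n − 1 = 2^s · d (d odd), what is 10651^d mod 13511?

2353

n − 1 = 13510 = 2^1 · 6755, so s = 1 and d = 6755.
10651^6755 mod 13511 = 2353.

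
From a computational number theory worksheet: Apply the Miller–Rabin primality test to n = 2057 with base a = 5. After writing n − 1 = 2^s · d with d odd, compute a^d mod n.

1620

n − 1 = 2056 = 2^3 · 257, so s = 3 and d = 257.
5^257 mod 2057 = 1620.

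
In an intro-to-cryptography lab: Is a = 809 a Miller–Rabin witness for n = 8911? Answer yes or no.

yes

n − 1 = 8910 = 2^1 · 4455, so s = 1 and d = 4455.
x_0 = 809^4455 mod 8911 = 267.
x_0 ∉ {1, 8910} and s = 1, so 809 is a Miller–Rabin witness and 8911 is composite.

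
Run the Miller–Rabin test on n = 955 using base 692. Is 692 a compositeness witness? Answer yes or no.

yes

n − 1 = 954 = 2^1 · 477, so s = 1 and d = 477.
x_0 = 692^477 mod 955 = 737.
x_0 ∉ {1, 954} and s = 1, so 692 is a Miller–Rabin witness and 955 is composite.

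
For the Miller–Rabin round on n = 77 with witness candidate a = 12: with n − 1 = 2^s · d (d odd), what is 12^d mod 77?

n − 1 = 76 = 2^2 · 19, so s = 2 and d = 19.
12^19 mod 77 = 12.

12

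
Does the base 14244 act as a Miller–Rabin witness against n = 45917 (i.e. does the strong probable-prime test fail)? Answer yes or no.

yes

n − 1 = 45916 = 2^2 · 11479, so s = 2 and d = 11479.
Repeated squaring mod 45917: 14244^1 ≡ 14244, 14244^2 ≡ 30230, 14244^4 ≡ 12766, 14244^8 ≡ 11323, 14244^16 ≡ 10065, 14244^32 ≡ 11323, 14244^64 ≡ 10065, 14244^128 ≡ 11323, 14244^256 ≡ 10065, 14244^512 ≡ 11323, 14244^1024 ≡ 10065, 14244^2048 ≡ 11323, 14244^4096 ≡ 10065, 14244^8192 ≡ 11323.
11479 = 8192 + 2048 + 1024 + 128 + 64 + 16 + 4 + 2 + 1, so 14244^11479 ≡ 11323·11323·10065·11323·10065·10065·12766·30230·14244 ≡ 739 (mod 45917).
x_0 = 14244^11479 mod 45917 = 739.
x_0 is neither 1 nor 45916, so continue squaring.
x_1 = 739^2 mod 45917 = 41034.
Reached i = s−1 = 1 without hitting −1: 14244 is a Miller–Rabin witness and 45917 is composite.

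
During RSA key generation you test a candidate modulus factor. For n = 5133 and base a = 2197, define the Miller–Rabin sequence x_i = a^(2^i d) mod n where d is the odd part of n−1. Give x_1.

4924

n − 1 = 5132 = 2^2 · 1283, so s = 2 and d = 1283.
x_0 = 2197^1283 mod 5133 = 328.
x_1 = 328^2 mod 5133 = 4924.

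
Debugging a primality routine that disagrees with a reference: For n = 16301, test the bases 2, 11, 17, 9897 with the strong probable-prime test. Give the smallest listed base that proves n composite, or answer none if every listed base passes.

n − 1 = 16300 = 2^2 · 4075, so s = 2 and d = 4075.
Base 2: x_0 = 2^4075 mod 16301 = 3130. x_0 is neither 1 nor 16300, so continue squaring. x_1 = 3130^2 mod 16301 = 16300. x_1 ≡ −1, so 2 is not a witness.
Base 11: x_0 = 11^4075 mod 16301 = 13171. x_0 is neither 1 nor 16300, so continue squaring. x_1 = 13171^2 mod 16301 = 16300. x_1 ≡ −1, so 11 is not a witness.
Base 17: x_0 = 17^4075 mod 16301 = 16300. x_0 = 16300 ≡ −1, so 17 is not a witness.
Base 9897: x_0 = 9897^4075 mod 16301 = 13171. x_0 is neither 1 nor 16300, so continue squaring. x_1 = 13171^2 mod 16301 = 16300. x_1 ≡ −1, so 9897 is not a witness.
No listed base is a witness for 16301.

none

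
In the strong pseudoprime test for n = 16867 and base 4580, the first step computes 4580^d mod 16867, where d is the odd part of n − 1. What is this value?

n − 1 = 16866 = 2^1 · 8433, so s = 1 and d = 8433.
4580^8433 mod 16867 = 1396.

1396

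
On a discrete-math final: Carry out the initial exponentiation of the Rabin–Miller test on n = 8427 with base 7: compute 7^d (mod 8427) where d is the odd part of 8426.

n − 1 = 8426 = 2^1 · 4213, so s = 1 and d = 4213.
Repeated squaring mod 8427: 7^1 ≡ 7, 7^2 ≡ 49, 7^4 ≡ 2401, 7^8 ≡ 733, 7^16 ≡ 6388, 7^32 ≡ 3010, 7^64 ≡ 1075, 7^128 ≡ 1126, 7^256 ≡ 3826, 7^512 ≡ 577, 7^1024 ≡ 4276, 7^2048 ≡ 6013, 7^4096 ≡ 4339.
4213 = 4096 + 64 + 32 + 16 + 4 + 1, so 7^4213 ≡ 4339·1075·3010·6388·2401·7 ≡ 5890 (mod 8427).

5890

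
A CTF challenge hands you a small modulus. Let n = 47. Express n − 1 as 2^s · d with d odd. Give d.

23

Halving: 46 → 23; 23 is odd.
So 46 = 2^1 · 23.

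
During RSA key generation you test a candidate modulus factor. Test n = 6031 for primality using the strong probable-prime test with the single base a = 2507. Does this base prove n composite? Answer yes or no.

yes

n − 1 = 6030 = 2^1 · 3015, so s = 1 and d = 3015.
Repeated squaring mod 6031: 2507^1 ≡ 2507, 2507^2 ≡ 747, 2507^4 ≡ 3157, 2507^8 ≡ 3437, 2507^16 ≡ 4271, 2507^32 ≡ 3697, 2507^64 ≡ 1563, 2507^128 ≡ 414, 2507^256 ≡ 2528, 2507^512 ≡ 3955, 2507^1024 ≡ 3642, 2507^2048 ≡ 1995.
3015 = 2048 + 512 + 256 + 128 + 64 + 4 + 2 + 1, so 2507^3015 ≡ 1995·3955·2528·414·1563·3157·747·2507 ≡ 4439 (mod 6031).
x_0 = 2507^3015 mod 6031 = 4439.
x_0 ∉ {1, 6030} and s = 1, so 2507 is a Miller–Rabin witness and 6031 is composite.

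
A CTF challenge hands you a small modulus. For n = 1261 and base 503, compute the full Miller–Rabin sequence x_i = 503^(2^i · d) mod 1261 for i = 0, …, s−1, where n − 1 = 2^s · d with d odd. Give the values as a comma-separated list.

1249, 144

n − 1 = 1260 = 2^2 · 315, so s = 2 and d = 315.
x_0 = 503^315 mod 1261 = 1249.
x_1 = 1249^2 mod 1261 = 144.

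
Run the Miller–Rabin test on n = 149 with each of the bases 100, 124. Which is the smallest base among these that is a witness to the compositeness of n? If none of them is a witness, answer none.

n − 1 = 148 = 2^2 · 37, so s = 2 and d = 37.
Base 100: x_0 = 100^37 mod 149 = 148. x_0 = 148 ≡ −1, so 100 is not a witness.
Base 124: x_0 = 124^37 mod 149 = 148. x_0 = 148 ≡ −1, so 124 is not a witness.
No listed base is a witness for 149.

none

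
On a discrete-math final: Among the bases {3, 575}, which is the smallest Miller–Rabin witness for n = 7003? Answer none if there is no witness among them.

3

n − 1 = 7002 = 2^1 · 3501, so s = 1 and d = 3501.
Base 3: x_0 = 3^3501 mod 7003 = 8. x_0 ∉ {1, 7002} and s = 1, so 3 is a Miller–Rabin witness and 7003 is composite.
Base 575: x_0 = 575^3501 mod 7003 = 2238. x_0 ∉ {1, 7002} and s = 1, so 575 is a Miller–Rabin witness and 7003 is composite.
The smallest witness among the given bases is 3.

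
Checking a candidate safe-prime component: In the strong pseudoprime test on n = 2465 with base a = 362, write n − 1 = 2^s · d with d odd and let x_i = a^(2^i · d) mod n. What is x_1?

n − 1 = 2464 = 2^5 · 77, so s = 5 and d = 77.
x_0 = 362^77 mod 2465 = 887.
x_1 = 887^2 mod 2465 = 434.

434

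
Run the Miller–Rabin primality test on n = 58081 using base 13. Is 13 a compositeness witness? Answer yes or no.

n − 1 = 58080 = 2^5 · 1815, so s = 5 and d = 1815.
x_0 = 13^1815 mod 58081 = 7154.
x_0 is neither 1 nor 58080, so continue squaring.
x_1 = 7154^2 mod 58081 = 10355.
x_2 = 10355^2 mod 58081 = 8499.
x_3 = 8499^2 mod 58081 = 38318.
x_4 = 38318^2 mod 58081 = 39525.
Reached i = s−1 = 4 without hitting −1: 13 is a Miller–Rabin witness and 58081 is composite.

yes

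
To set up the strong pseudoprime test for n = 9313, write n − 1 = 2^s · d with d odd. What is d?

Halving: 9312 → 4656 → 2328 → 1164 → 582 → 291; 291 is odd.
So 9312 = 2^5 · 291.

291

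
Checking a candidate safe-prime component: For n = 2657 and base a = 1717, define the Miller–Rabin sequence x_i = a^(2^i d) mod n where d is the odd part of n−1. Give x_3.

163

n − 1 = 2656 = 2^5 · 83, so s = 5 and d = 83.
x_0 = 1717^83 mod 2657 = 805.
x_1 = 805^2 mod 2657 = 2374.
x_2 = 2374^2 mod 2657 = 379.
x_3 = 379^2 mod 2657 = 163.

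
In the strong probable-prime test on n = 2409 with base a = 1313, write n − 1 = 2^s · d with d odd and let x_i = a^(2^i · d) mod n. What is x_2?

n − 1 = 2408 = 2^3 · 301, so s = 3 and d = 301.
x_0 = 1313^301 mod 2409 = 1313.
x_1 = 1313^2 mod 2409 = 1534.
x_2 = 1534^2 mod 2409 = 1972.

1972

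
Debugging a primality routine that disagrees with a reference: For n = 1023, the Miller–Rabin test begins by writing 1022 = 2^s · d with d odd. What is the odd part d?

Halving: 1022 → 511; 511 is odd.
So 1022 = 2^1 · 511.

511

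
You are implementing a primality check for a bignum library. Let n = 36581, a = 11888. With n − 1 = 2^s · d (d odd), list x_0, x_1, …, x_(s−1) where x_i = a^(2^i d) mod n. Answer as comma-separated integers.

n − 1 = 36580 = 2^2 · 9145, so s = 2 and d = 9145.
x_0 = 11888^9145 mod 36581 = 35813.
x_1 = 35813^2 mod 36581 = 4528.

35813, 4528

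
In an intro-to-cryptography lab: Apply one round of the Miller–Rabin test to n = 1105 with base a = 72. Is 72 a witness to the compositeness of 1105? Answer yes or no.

no

n − 1 = 1104 = 2^4 · 69, so s = 4 and d = 69.
By repeated squaring, 72^69 ≡ 242 (mod 1105).
x_0 = 72^69 mod 1105 = 242.
x_0 is neither 1 nor 1104, so continue squaring.
x_1 = 242^2 mod 1105 = 1104.
x_1 ≡ −1, so 72 is not a witness.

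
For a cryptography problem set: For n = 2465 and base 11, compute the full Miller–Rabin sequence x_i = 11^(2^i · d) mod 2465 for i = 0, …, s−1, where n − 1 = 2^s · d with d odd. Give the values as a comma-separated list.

1061, 1681, 871, 1886, 1

n − 1 = 2464 = 2^5 · 77, so s = 5 and d = 77.
x_0 = 11^77 mod 2465 = 1061.
x_1 = 1061^2 mod 2465 = 1681.
x_2 = 1681^2 mod 2465 = 871.
x_3 = 871^2 mod 2465 = 1886.
x_4 = 1886^2 mod 2465 = 1.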